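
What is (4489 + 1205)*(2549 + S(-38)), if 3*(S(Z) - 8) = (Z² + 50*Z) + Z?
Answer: 13621946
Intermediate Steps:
S(Z) = 8 + 17*Z + Z²/3 (S(Z) = 8 + ((Z² + 50*Z) + Z)/3 = 8 + (Z² + 51*Z)/3 = 8 + (17*Z + Z²/3) = 8 + 17*Z + Z²/3)
(4489 + 1205)*(2549 + S(-38)) = (4489 + 1205)*(2549 + (8 + 17*(-38) + (⅓)*(-38)²)) = 5694*(2549 + (8 - 646 + (⅓)*1444)) = 5694*(2549 + (8 - 646 + 1444/3)) = 5694*(2549 - 470/3) = 5694*(7177/3) = 13621946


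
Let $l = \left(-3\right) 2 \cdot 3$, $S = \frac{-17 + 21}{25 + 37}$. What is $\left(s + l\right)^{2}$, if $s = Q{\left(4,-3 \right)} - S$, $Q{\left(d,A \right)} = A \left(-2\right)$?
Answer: $\frac{139876}{961} \approx 145.55$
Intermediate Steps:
$Q{\left(d,A \right)} = - 2 A$
$S = \frac{2}{31}$ ($S = \frac{4}{62} = 4 \cdot \frac{1}{62} = \frac{2}{31} \approx 0.064516$)
$s = \frac{184}{31}$ ($s = \left(-2\right) \left(-3\right) - \frac{2}{31} = 6 - \frac{2}{31} = \frac{184}{31} \approx 5.9355$)
$l = -18$ ($l = \left(-6\right) 3 = -18$)
$\left(s + l\right)^{2} = \left(\frac{184}{31} - 18\right)^{2} = \left(- \frac{374}{31}\right)^{2} = \frac{139876}{961}$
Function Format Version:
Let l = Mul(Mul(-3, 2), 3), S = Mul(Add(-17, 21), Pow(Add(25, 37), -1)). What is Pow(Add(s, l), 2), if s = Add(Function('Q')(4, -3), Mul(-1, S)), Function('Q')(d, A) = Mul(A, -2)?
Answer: Rational(139876, 961) ≈ 145.55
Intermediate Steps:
Function('Q')(d, A) = Mul(-2, A)
S = Rational(2, 31) (S = Mul(4, Pow(62, -1)) = Mul(4, Rational(1, 62)) = Rational(2, 31) ≈ 0.064516)
s = Rational(184, 31) (s = Add(Mul(-2, -3), Mul(-1, Rational(2, 31))) = Add(6, Rational(-2, 31)) = Rational(184, 31) ≈ 5.9355)
l = -18 (l = Mul(-6, 3) = -18)
Pow(Add(s, l), 2) = Pow(Add(Rational(184, 31), -18), 2) = Pow(Rational(-374, 31), 2) = Rational(139876, 961)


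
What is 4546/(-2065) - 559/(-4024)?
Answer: -17138769/8309560 ≈ -2.0625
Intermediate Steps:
4546/(-2065) - 559/(-4024) = 4546*(-1/2065) - 559*(-1/4024) = -4546/2065 + 559/4024 = -17138769/8309560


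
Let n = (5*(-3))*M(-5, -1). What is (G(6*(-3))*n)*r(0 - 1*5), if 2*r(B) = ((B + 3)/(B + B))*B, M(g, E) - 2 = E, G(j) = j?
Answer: -135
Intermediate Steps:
M(g, E) = 2 + E
r(B) = ¾ + B/4 (r(B) = (((B + 3)/(B + B))*B)/2 = (((3 + B)/((2*B)))*B)/2 = (((3 + B)*(1/(2*B)))*B)/2 = (((3 + B)/(2*B))*B)/2 = (3/2 + B/2)/2 = ¾ + B/4)
n = -15 (n = (5*(-3))*(2 - 1) = -15*1 = -15)
(G(6*(-3))*n)*r(0 - 1*5) = ((6*(-3))*(-15))*(¾ + (0 - 1*5)/4) = (-18*(-15))*(¾ + (0 - 5)/4) = 270*(¾ + (¼)*(-5)) = 270*(¾ - 5/4) = 270*(-½) = -135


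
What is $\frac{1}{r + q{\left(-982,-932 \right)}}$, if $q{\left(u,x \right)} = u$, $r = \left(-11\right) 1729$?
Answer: $- \frac{1}{20001} \approx -4.9997 \cdot 10^{-5}$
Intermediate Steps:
$r = -19019$
$\frac{1}{r + q{\left(-982,-932 \right)}} = \frac{1}{-19019 - 982} = \frac{1}{-20001} = - \frac{1}{20001}$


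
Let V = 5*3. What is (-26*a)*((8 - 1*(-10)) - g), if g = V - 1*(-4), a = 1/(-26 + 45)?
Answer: 26/19 ≈ 1.3684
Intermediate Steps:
V = 15
a = 1/19 ≈ 0.052632
g = 19 (g = 15 - 1*(-4) = 15 + 4 = 19)
(-26*a)*((8 - 1*(-10)) - g) = (-26*1/19)*((8 - 1*(-10)) - 1*19) = -26*((8 + 10) - 19)/19 = -26*(18 - 19)/19 = -26/19*(-1) = 26/19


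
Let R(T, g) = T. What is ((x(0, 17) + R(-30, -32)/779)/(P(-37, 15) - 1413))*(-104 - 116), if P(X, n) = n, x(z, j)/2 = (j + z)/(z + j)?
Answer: 168080/544521 ≈ 0.30867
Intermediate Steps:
x(z, j) = 2 (x(z, j) = 2*((j + z)/(z + j)) = 2*((j + z)/(j + z)) = 2*1 = 2)
((x(0, 17) + R(-30, -32)/779)/(P(-37, 15) - 1413))*(-104 - 116) = ((2 - 30/779)/(15 - 1413))*(-104 - 116) = ((2 - 30*1/779)/(-1398))*(-220) = ((2 - 30/779)*(-1/1398))*(-220) = ((1528/779)*(-1/1398))*(-220) = -764/544521*(-220) = 168080/544521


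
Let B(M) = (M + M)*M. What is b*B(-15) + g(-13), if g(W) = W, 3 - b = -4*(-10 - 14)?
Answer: -41863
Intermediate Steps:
b = -93 (b = 3 - (-4)*(-10 - 14) = 3 - (-4)*(-24) = 3 - 1*96 = 3 - 96 = -93)
B(M) = 2*M² (B(M) = (2*M)*M = 2*M²)
b*B(-15) + g(-13) = -186*(-15)² - 13 = -186*225 - 13 = -93*450 - 13 = -41850 - 13 = -41863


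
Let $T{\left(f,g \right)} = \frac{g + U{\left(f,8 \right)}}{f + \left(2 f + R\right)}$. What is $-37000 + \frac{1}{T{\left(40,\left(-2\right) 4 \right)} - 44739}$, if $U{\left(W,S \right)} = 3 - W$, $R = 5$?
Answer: $- \frac{41383908025}{1118484} \approx -37000.0$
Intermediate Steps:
$T{\left(f,g \right)} = \frac{3 + g - f}{5 + 3 f}$ ($T{\left(f,g \right)} = \frac{g - \left(-3 + f\right)}{f + \left(2 f + 5\right)} = \frac{3 + g - f}{f + \left(5 + 2 f\right)} = \frac{3 + g - f}{5 + 3 f}$)
$-37000 + \frac{1}{T{\left(40,\left(-2\right) 4 \right)} - 44739} = -37000 + \frac{1}{\frac{3 - 8 - 40}{5 + 3 \cdot 40} - 44739} = -37000 + \frac{1}{\frac{3 - 8 - 40}{5 + 120} - 44739} = -37000 + \frac{1}{\frac{1}{125} \left(-45\right) - 44739} = -37000 + \frac{1}{- \frac{9}{25} - 44739} = -37000 + \frac{1}{- \frac{1118484}{25}} = -37000 - \frac{25}{1118484} = - \frac{41383908025}{1118484}$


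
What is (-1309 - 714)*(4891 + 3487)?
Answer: -16948694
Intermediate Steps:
(-1309 - 714)*(4891 + 3487) = -2023*8378 = -16948694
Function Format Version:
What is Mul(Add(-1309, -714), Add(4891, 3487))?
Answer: -16948694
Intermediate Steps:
Mul(Add(-1309, -714), Add(4891, 3487)) = Mul(-2023, 8378) = -16948694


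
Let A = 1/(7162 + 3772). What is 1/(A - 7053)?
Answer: -10934/77117501 ≈ -0.00014178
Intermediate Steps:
A = 1/10934 ≈ 9.1458e-5
1/(A - 7053) = 1/(1/10934 - 7053) = 1/(-77117501/10934) = -10934/77117501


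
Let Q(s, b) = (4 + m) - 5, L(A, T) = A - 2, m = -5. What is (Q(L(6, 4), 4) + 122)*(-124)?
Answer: -14384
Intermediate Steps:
L(A, T) = -2 + A
Q(s, b) = -6 (Q(s, b) = (4 - 5) - 5 = -1 - 5 = -6)
(Q(L(6, 4), 4) + 122)*(-124) = (-6 + 122)*(-124) = 116*(-124) = -14384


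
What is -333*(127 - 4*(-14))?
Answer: -60939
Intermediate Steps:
-333*(127 - 4*(-14)) = -333*(127 + 56) = -333*183 = -60939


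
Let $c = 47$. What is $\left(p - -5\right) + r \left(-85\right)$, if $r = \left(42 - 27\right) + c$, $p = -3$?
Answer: $-5268$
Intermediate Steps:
$r = 62$ ($r = \left(42 - 27\right) + 47 = 15 + 47 = 62$)
$\left(p - -5\right) + r \left(-85\right) = \left(-3 - -5\right) + 62 \left(-85\right) = \left(-3 + 5\right) - 5270 = 2 - 5270 = -5268$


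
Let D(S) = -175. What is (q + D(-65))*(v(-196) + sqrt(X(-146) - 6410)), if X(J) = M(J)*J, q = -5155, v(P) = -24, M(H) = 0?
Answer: 127920 - 5330*I*sqrt(6410) ≈ 1.2792e+5 - 4.2673e+5*I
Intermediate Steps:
X(J) = 0 (X(J) = 0*J = 0)
(q + D(-65))*(v(-196) + sqrt(X(-146) - 6410)) = (-5155 - 175)*(-24 + sqrt(0 - 6410)) = -5330*(-24 + sqrt(-6410)) = -5330*(-24 + I*sqrt(6410)) = 127920 - 5330*I*sqrt(6410)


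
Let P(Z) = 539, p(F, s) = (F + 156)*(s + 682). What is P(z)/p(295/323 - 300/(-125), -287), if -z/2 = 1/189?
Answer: 174097/20325989 ≈ 0.0085652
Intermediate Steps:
z = -2/189 ≈ -0.010582
p(F, s) = (156 + F)*(682 + s)
P(z)/p(295/323 - 300/(-125), -287) = 539/(106392 + 156*(-287) + 682*(295/323 - 300/(-125)) + (295/323 - 300/(-125))*(-287)) = 539/(106392 - 44772 + 682*(295*(1/323) - 300*(-1/125)) + (295*(1/323) - 300*(-1/125))*(-287)) = 539/(106392 - 44772 + 682*(295/323 + 12/5) + (295/323 + 12/5)*(-287)) = 539/(106392 - 44772 + 682*(5351/1615) + (5351/1615)*(-287)) = 539/(106392 - 44772 + 3649382/1615 - 1535737/1615) = 539/(20325989/323) = 539*(323/20325989) = 174097/20325989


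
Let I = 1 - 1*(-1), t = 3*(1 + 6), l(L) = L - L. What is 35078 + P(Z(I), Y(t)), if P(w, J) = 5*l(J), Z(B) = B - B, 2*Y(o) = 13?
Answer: 35078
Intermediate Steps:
l(L) = 0
t = 21 (t = 3*7 = 21)
Y(o) = 13/2 (Y(o) = (1/2)*13 = 13/2)
I = 2 (I = 1 + 1 = 2)
Z(B) = 0
P(w, J) = 0 (P(w, J) = 5*0 = 0)
35078 + P(Z(I), Y(t)) = 35078 + 0 = 35078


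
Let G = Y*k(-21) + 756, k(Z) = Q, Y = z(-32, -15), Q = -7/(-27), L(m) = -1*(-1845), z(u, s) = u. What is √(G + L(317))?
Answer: √210009/9 ≈ 50.919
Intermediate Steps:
L(m) = 1845
Q = 7/27 (Q = -7*(-1/27) = 7/27 ≈ 0.25926)
Y = -32
k(Z) = 7/27
G = 20188/27 (G = -32*7/27 + 756 = -224/27 + 756 = 20188/27 ≈ 747.70)
√(G + L(317)) = √(20188/27 + 1845) = √(70003/27) = √210009/9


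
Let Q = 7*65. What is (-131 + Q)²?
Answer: 104976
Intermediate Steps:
Q = 455
(-131 + Q)² = (-131 + 455)² = 324² = 104976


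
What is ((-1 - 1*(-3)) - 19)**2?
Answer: 289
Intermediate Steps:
((-1 - 1*(-3)) - 19)**2 = ((-1 + 3) - 19)**2 = (2 - 19)**2 = (-17)**2 = 289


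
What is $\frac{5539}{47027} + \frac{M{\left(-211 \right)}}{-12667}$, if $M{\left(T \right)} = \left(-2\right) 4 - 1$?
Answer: $\frac{70585756}{595691009} \approx 0.11849$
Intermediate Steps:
$M{\left(T \right)} = -9$ ($M{\left(T \right)} = -8 - 1 = -9$)
$\frac{5539}{47027} + \frac{M{\left(-211 \right)}}{-12667} = \frac{5539}{47027} - \frac{9}{-12667} = 5539 \cdot \frac{1}{47027} - - \frac{9}{12667} = \frac{5539}{47027} + \frac{9}{12667} = \frac{70585756}{595691009}$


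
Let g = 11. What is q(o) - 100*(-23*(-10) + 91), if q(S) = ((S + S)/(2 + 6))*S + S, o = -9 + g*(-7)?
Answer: -30337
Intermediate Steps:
o = -86 (o = -9 + 11*(-7) = -9 - 77 = -86)
q(S) = S + S**2/4 (q(S) = ((2*S)/8)*S + S = ((2*S)*(1/8))*S + S = (S/4)*S + S = S**2/4 + S = S + S**2/4)
q(o) - 100*(-23*(-10) + 91) = (1/4)*(-86)*(4 - 86) - 100*(-23*(-10) + 91) = (1/4)*(-86)*(-82) - 100*(230 + 91) = 1763 - 100*321 = 1763 - 1*32100 = 1763 - 32100 = -30337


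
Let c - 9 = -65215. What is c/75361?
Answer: -65206/75361 ≈ -0.86525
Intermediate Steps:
c = -65206 (c = 9 - 65215 = -65206)
c/75361 = -65206/75361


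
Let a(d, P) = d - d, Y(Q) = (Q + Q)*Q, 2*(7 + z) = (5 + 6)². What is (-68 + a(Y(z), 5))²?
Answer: 4624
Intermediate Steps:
z = 107/2 (z = -7 + (5 + 6)²/2 = -7 + (½)*11² = -7 + (½)*121 = -7 + 121/2 = 107/2 ≈ 53.500)
Y(Q) = 2*Q² (Y(Q) = (2*Q)*Q = 2*Q²)
a(d, P) = 0
(-68 + a(Y(z), 5))² = (-68 + 0)² = (-68)² = 4624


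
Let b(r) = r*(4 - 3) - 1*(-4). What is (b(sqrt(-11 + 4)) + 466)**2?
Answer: (470 + I*sqrt(7))**2 ≈ 2.2089e+5 + 2487.0*I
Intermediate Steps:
b(r) = 4 + r (b(r) = r*1 + 4 = r + 4 = 4 + r)
(b(sqrt(-11 + 4)) + 466)**2 = ((4 + sqrt(-11 + 4)) + 466)**2 = ((4 + sqrt(-7)) + 466)**2 = ((4 + I*sqrt(7)) + 466)**2 = (470 + I*sqrt(7))**2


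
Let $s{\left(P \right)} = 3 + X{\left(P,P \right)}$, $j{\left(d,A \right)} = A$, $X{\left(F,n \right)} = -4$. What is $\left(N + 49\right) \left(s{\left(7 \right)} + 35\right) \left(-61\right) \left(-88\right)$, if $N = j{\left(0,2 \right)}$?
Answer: $9308112$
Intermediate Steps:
$N = 2$
$s{\left(P \right)} = -1$ ($s{\left(P \right)} = 3 - 4 = -1$)
$\left(N + 49\right) \left(s{\left(7 \right)} + 35\right) \left(-61\right) \left(-88\right) = \left(2 + 49\right) \left(-1 + 35\right) \left(-61\right) \left(-88\right) = 51 \cdot 34 \left(-61\right) \left(-88\right) = 1734 \left(-61\right) \left(-88\right) = \left(-105774\right) \left(-88\right) = 9308112$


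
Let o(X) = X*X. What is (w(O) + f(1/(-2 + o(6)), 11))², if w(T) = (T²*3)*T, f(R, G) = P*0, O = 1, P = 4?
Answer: 9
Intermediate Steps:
o(X) = X²
f(R, G) = 0 (f(R, G) = 4*0 = 0)
w(T) = 3*T³ (w(T) = (3*T²)*T = 3*T³)
(w(O) + f(1/(-2 + o(6)), 11))² = (3*1³ + 0)² = (3*1 + 0)² = (3 + 0)² = 3² = 9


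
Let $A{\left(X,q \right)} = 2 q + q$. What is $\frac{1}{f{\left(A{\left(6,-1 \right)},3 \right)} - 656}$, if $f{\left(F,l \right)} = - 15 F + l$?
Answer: $- \frac{1}{608} \approx -0.0016447$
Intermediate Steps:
$A{\left(X,q \right)} = 3 q$
$f{\left(F,l \right)} = l - 15 F$
$\frac{1}{f{\left(A{\left(6,-1 \right)},3 \right)} - 656} = \frac{1}{\left(3 - 15 \cdot 3 \left(-1\right)\right) - 656} = \frac{1}{\left(3 - -45\right) - 656} = \frac{1}{\left(3 + 45\right) - 656} = \frac{1}{48 - 656} = \frac{1}{-608} = - \frac{1}{608}$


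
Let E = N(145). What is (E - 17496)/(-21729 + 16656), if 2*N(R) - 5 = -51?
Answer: 17519/5073 ≈ 3.4534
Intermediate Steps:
N(R) = -23 (N(R) = 5/2 + (1/2)*(-51) = 5/2 - 51/2 = -23)
E = -23
(E - 17496)/(-21729 + 16656) = (-23 - 17496)/(-21729 + 16656) = -17519/(-5073) = -17519*(-1/5073) = 17519/5073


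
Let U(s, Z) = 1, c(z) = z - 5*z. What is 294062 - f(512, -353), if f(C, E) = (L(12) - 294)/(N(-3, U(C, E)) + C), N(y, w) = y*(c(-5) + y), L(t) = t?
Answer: 135562864/461 ≈ 2.9406e+5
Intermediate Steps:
c(z) = -4*z
N(y, w) = y*(20 + y) (N(y, w) = y*(-4*(-5) + y) = y*(20 + y))
f(C, E) = -282/(-51 + C) (f(C, E) = (12 - 294)/(-3*(20 - 3) + C) = -282/(-3*17 + C) = -282/(-51 + C))
294062 - f(512, -353) = 294062 - (-282)/(-51 + 512) = 294062 - (-282)/461 = 294062 - 1*(-282/461) = 294062 + 282/461 = 135562864/461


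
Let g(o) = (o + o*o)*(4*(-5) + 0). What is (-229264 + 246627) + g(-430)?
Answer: -3672037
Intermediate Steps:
g(o) = -20*o - 20*o² (g(o) = (o + o²)*(-20 + 0) = (o + o²)*(-20) = -20*o - 20*o²)
(-229264 + 246627) + g(-430) = (-229264 + 246627) - 20*(-430)*(1 - 430) = 17363 - 20*(-430)*(-429) = 17363 - 3689400 = -3672037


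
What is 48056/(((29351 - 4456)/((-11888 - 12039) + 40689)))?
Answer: 805514672/24895 ≈ 32356.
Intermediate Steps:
48056/(((29351 - 4456)/((-11888 - 12039) + 40689))) = 48056/((24895/(-23927 + 40689))) = 48056/((24895/16762)) = 48056/((24895*(1/16762))) = 48056/(24895/16762) = 48056*(16762/24895) = 805514672/24895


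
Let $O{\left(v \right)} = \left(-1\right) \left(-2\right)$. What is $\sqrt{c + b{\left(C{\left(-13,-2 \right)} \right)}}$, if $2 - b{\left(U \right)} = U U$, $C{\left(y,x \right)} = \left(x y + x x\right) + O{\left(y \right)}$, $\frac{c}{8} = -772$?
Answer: $i \sqrt{7198} \approx 84.841 i$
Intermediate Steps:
$O{\left(v \right)} = 2$
$c = -6176$ ($c = 8 \left(-772\right) = -6176$)
$C{\left(y,x \right)} = 2 + x^{2} + x y$ ($C{\left(y,x \right)} = \left(x y + x x\right) + 2 = \left(x y + x^{2}\right) + 2 = \left(x^{2} + x y\right) + 2 = 2 + x^{2} + x y$)
$b{\left(U \right)} = 2 - U^{2}$ ($b{\left(U \right)} = 2 - U U = 2 - U^{2}$)
$\sqrt{c + b{\left(C{\left(-13,-2 \right)} \right)}} = \sqrt{-6176 + \left(2 - \left(2 + \left(-2\right)^{2} - -26\right)^{2}\right)} = \sqrt{-6176 + \left(2 - \left(2 + 4 + 26\right)^{2}\right)} = \sqrt{-6176 + \left(2 - 32^{2}\right)} = \sqrt{-6176 + \left(2 - 1024\right)} = \sqrt{-6176 - 1022} = \sqrt{-7198} = i \sqrt{7198}$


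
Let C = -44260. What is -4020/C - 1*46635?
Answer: -103203054/2213 ≈ -46635.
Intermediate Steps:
-4020/C - 1*46635 = -4020/(-44260) - 1*46635 = -4020*(-1/44260) - 46635 = 201/2213 - 46635 = -103203054/2213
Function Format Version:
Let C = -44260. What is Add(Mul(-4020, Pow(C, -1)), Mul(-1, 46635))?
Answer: Rational(-103203054, 2213) ≈ -46635.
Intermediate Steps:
Add(Mul(-4020, Pow(C, -1)), Mul(-1, 46635)) = Add(Mul(-4020, Pow(-44260, -1)), Mul(-1, 46635)) = Add(Mul(-4020, Rational(-1, 44260)), -46635) = Add(Rational(201, 2213), -46635) = Rational(-103203054, 2213)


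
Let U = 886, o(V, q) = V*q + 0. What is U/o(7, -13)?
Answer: -886/91 ≈ -9.7363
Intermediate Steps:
o(V, q) = V*q
U/o(7, -13) = 886/((7*(-13))) = 886/(-91) = 886*(-1/91) = -886/91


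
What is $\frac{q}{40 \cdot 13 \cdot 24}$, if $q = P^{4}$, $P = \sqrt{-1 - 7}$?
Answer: $\frac{1}{195} \approx 0.0051282$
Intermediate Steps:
$P = 2 i \sqrt{2}$ ($P = \sqrt{-8} = 2 i \sqrt{2} \approx 2.8284 i$)
$q = 64$ ($q = \left(2 i \sqrt{2}\right)^{4} = 64$)
$\frac{q}{40 \cdot 13 \cdot 24} = \frac{64}{40 \cdot 13 \cdot 24} = \frac{64}{520 \cdot 24} = \frac{64}{12480} = 64 \cdot \frac{1}{12480} = \frac{1}{195}$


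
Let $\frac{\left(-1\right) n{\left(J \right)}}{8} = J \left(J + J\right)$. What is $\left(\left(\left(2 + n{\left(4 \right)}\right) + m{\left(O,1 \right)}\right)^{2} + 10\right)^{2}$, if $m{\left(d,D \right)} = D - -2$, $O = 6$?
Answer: $3970386121$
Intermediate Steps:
$n{\left(J \right)} = - 16 J^{2}$ ($n{\left(J \right)} = - 8 J \left(J + J\right) = - 8 J 2 J = - 8 \cdot 2 J^{2} = - 16 J^{2}$)
$m{\left(d,D \right)} = 2 + D$ ($m{\left(d,D \right)} = D + 2 = 2 + D$)
$\left(\left(\left(2 + n{\left(4 \right)}\right) + m{\left(O,1 \right)}\right)^{2} + 10\right)^{2} = \left(\left(\left(2 - 16 \cdot 4^{2}\right) + \left(2 + 1\right)\right)^{2} + 10\right)^{2} = \left(\left(\left(2 - 256\right) + 3\right)^{2} + 10\right)^{2} = \left(\left(-254 + 3\right)^{2} + 10\right)^{2} = \left(\left(-251\right)^{2} + 10\right)^{2} = \left(63001 + 10\right)^{2} = 63011^{2} = 3970386121$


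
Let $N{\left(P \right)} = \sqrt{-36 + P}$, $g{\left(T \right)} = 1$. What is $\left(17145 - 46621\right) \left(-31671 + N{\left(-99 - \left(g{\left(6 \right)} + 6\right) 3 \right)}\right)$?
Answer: $933534396 - 58952 i \sqrt{39} \approx 9.3353 \cdot 10^{8} - 3.6816 \cdot 10^{5} i$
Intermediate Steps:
$\left(17145 - 46621\right) \left(-31671 + N{\left(-99 - \left(g{\left(6 \right)} + 6\right) 3 \right)}\right) = \left(17145 - 46621\right) \left(-31671 + \sqrt{-36 - \left(99 + \left(1 + 6\right) 3\right)}\right) = - 29476 \left(-31671 + \sqrt{-36 - \left(99 + 7 \cdot 3\right)}\right) = - 29476 \left(-31671 + \sqrt{-36 - 120}\right) = - 29476 \left(-31671 + \sqrt{-156}\right) = - 29476 \left(-31671 + 2 i \sqrt{39}\right) = 933534396 - 58952 i \sqrt{39}$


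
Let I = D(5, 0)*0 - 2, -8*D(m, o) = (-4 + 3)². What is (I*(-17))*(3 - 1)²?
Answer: 136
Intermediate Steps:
D(m, o) = -⅛ (D(m, o) = -(-4 + 3)²/8 = -⅛*(-1)² = -⅛*1 = -⅛)
I = -2 (I = -⅛*0 - 2 = 0 - 2 = -2)
(I*(-17))*(3 - 1)² = (-2*(-17))*(3 - 1)² = 34*2² = 34*4 = 136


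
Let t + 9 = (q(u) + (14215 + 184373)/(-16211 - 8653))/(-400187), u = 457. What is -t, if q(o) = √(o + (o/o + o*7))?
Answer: 7462670627/829187464 + √3657/400187 ≈ 9.0001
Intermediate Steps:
q(o) = √(1 + 8*o) (q(o) = √(o + (1 + 7*o)) = √(1 + 8*o))
t = -7462670627/829187464 - √3657/400187 (t = -9 + (√(1 + 8*457) + (14215 + 184373)/(-16211 - 8653))/(-400187) = -9 + (√(1 + 3656) + 198588/(-24864))*(-1/400187) = -9 + (√3657 + 198588*(-1/24864))*(-1/400187) = -9 + (√3657 - 16549/2072)*(-1/400187) = -9 + (-16549/2072 + √3657)*(-1/400187) = -9 + (16549/829187464 - √3657/400187) = -7462670627/829187464 - √3657/400187 ≈ -9.0001)
-t = -(-7462670627/829187464 - √3657/400187) = 7462670627/829187464 + √3657/400187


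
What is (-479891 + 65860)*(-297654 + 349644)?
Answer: -21525471690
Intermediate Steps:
(-479891 + 65860)*(-297654 + 349644) = -414031*51990 = -21525471690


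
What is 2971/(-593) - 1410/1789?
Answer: -6151249/1060877 ≈ -5.7983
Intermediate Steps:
2971/(-593) - 1410/1789 = 2971*(-1/593) - 1410*1/1789 = -2971/593 - 1410/1789 = -6151249/1060877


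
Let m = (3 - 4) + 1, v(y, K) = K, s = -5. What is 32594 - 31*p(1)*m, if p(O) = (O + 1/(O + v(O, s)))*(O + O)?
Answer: 32594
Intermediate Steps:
p(O) = 2*O*(O + 1/(-5 + O)) (p(O) = (O + 1/(O - 5))*(O + O) = (O + 1/(-5 + O))*(2*O) = 2*O*(O + 1/(-5 + O)))
m = 0 (m = -1 + 1 = 0)
32594 - 31*p(1)*m = 32594 - 31*(2*1*(1 + 1**2 - 5*1)/(-5 + 1))*0 = 32594 - 31*(2*1*(1 + 1 - 5)/(-4))*0 = 32594 - 31*(2*1*(-1/4)*(-3))*0 = 32594 - 31*(3/2)*0 = 32594 - 93*0/2 = 32594 - 1*0 = 32594 + 0 = 32594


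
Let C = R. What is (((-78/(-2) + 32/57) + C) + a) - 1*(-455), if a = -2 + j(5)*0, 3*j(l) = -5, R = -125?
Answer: 20951/57 ≈ 367.56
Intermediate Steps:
j(l) = -5/3 (j(l) = (⅓)*(-5) = -5/3)
C = -125
a = -2 (a = -2 - 5/3*0 = -2 + 0 = -2)
(((-78/(-2) + 32/57) + C) + a) - 1*(-455) = (((-78/(-2) + 32/57) - 125) - 2) - 1*(-455) = (((-78*(-½) + 32*(1/57)) - 125) - 2) + 455 = (((39 + 32/57) - 125) - 2) + 455 = ((2255/57 - 125) - 2) + 455 = (-4870/57 - 2) + 455 = -4984/57 + 455 = 20951/57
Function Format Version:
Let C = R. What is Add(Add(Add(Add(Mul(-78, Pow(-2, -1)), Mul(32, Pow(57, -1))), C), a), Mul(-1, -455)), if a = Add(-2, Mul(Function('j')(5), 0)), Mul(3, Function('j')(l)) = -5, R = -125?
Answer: Rational(20951, 57) ≈ 367.56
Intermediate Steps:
Function('j')(l) = Rational(-5, 3) (Function('j')(l) = Mul(Rational(1, 3), -5) = Rational(-5, 3))
C = -125
a = -2 (a = Add(-2, Mul(Rational(-5, 3), 0)) = Add(-2, 0) = -2)
Add(Add(Add(Add(Mul(-78, Pow(-2, -1)), Mul(32, Pow(57, -1))), C), a), Mul(-1, -455)) = Add(Add(Add(Add(Mul(-78, Pow(-2, -1)), Mul(32, Pow(57, -1))), -125), -2), Mul(-1, -455)) = Add(Add(Add(Add(Mul(-78, Rational(-1, 2)), Mul(32, Rational(1, 57))), -125), -2), 455) = Add(Add(Add(Add(39, Rational(32, 57)), -125), -2), 455) = Add(Add(Add(Rational(2255, 57), -125), -2), 455) = Add(Add(Rational(-4870, 57), -2), 455) = Add(Rational(-4984, 57), 455) = Rational(20951, 57)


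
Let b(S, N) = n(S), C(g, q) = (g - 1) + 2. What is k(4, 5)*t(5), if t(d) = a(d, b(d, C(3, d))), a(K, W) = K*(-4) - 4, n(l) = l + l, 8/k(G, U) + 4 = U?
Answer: -192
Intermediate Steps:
k(G, U) = 8/(-4 + U)
C(g, q) = 1 + g (C(g, q) = (-1 + g) + 2 = 1 + g)
n(l) = 2*l
b(S, N) = 2*S
a(K, W) = -4 - 4*K (a(K, W) = -4*K - 4 = -4 - 4*K)
t(d) = -4 - 4*d
k(4, 5)*t(5) = (8/(-4 + 5))*(-4 - 4*5) = (8/1)*(-4 - 20) = (8*1)*(-24) = 8*(-24) = -192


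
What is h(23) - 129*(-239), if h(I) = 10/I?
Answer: 709123/23 ≈ 30831.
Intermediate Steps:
h(23) - 129*(-239) = 10/23 - 129*(-239) = 10*(1/23) + 30831 = 10/23 + 30831 = 709123/23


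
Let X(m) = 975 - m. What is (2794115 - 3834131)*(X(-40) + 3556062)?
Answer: -3699416993232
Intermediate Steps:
(2794115 - 3834131)*(X(-40) + 3556062) = (2794115 - 3834131)*((975 - 1*(-40)) + 3556062) = -1040016*((975 + 40) + 3556062) = -1040016*(1015 + 3556062) = -1040016*3557077 = -3699416993232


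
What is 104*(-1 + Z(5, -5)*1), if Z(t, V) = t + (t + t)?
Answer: 1456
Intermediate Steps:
Z(t, V) = 3*t (Z(t, V) = t + 2*t = 3*t)
104*(-1 + Z(5, -5)*1) = 104*(-1 + (3*5)*1) = 104*(-1 + 15*1) = 104*(-1 + 15) = 104*14 = 1456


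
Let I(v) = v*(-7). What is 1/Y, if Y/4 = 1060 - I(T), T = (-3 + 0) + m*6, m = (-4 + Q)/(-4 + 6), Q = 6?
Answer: 1/4324 ≈ 0.00023127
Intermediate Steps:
m = 1 (m = (-4 + 6)/(-4 + 6) = 2/2 = 2*(½) = 1)
T = 3 (T = (-3 + 0) + 1*6 = -3 + 6 = 3)
I(v) = -7*v
Y = 4324 (Y = 4*(1060 - (-7)*3) = 4*(1060 - 1*(-21)) = 4*(1060 + 21) = 4*1081 = 4324)
1/Y = 1/4324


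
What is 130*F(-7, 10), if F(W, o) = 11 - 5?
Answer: 780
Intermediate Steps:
F(W, o) = 6
130*F(-7, 10) = 130*6 = 780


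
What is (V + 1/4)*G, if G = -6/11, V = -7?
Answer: 81/22 ≈ 3.6818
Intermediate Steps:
G = -6/11 (G = -6*1/11 = -6/11 ≈ -0.54545)
(V + 1/4)*G = (-7 + 1/4)*(-6/11) = -27/4*(-6/11) = 81/22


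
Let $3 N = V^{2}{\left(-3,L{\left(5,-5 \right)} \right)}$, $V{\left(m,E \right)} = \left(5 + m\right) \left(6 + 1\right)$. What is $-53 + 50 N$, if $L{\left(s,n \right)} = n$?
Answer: $\frac{9641}{3} \approx 3213.7$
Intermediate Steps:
$V{\left(m,E \right)} = 35 + 7 m$ ($V{\left(m,E \right)} = \left(5 + m\right) 7 = 35 + 7 m$)
$N = \frac{196}{3}$ ($N = \frac{\left(35 + 7 \left(-3\right)\right)^{2}}{3} = \frac{\left(35 - 21\right)^{2}}{3} = \frac{14^{2}}{3} = \frac{1}{3} \cdot 196 = \frac{196}{3} \approx 65.333$)
$-53 + 50 N = -53 + 50 \cdot \frac{196}{3} = -53 + \frac{9800}{3} = \frac{9641}{3}$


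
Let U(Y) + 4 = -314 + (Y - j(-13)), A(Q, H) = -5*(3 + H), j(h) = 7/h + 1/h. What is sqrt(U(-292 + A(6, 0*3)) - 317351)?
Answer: 4*I*sqrt(3358615)/13 ≈ 563.89*I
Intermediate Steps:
j(h) = 8/h (j(h) = 7/h + 1/h = 8/h)
A(Q, H) = -15 - 5*H
U(Y) = -4126/13 + Y (U(Y) = -4 + (-314 + (Y - 8/(-13))) = -4 + (-314 + (Y - 8*(-1)/13)) = -4 + (-314 + (Y - 1*(-8/13))) = -4 + (-314 + (Y + 8/13)) = -4 + (-314 + (8/13 + Y)) = -4 + (-4074/13 + Y) = -4126/13 + Y)
sqrt(U(-292 + A(6, 0*3)) - 317351) = sqrt((-4126/13 + (-292 + (-15 - 0*3))) - 317351) = sqrt((-4126/13 + (-292 + (-15 - 5*0))) - 317351) = sqrt((-4126/13 + (-292 + (-15 + 0))) - 317351) = sqrt((-4126/13 + (-292 - 15)) - 317351) = sqrt((-4126/13 - 307) - 317351) = sqrt(-8117/13 - 317351) = sqrt(-4133680/13) = 4*I*sqrt(3358615)/13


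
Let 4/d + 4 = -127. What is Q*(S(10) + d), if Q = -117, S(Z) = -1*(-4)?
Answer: -60840/131 ≈ -464.43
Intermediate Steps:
S(Z) = 4
d = -4/131 (d = 4/(-4 - 127) = 4/(-131) = 4*(-1/131) = -4/131 ≈ -0.030534)
Q*(S(10) + d) = -117*(4 - 4/131) = -117*520/131 = -60840/131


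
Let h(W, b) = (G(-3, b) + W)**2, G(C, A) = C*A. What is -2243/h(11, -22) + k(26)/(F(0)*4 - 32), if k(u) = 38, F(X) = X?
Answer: -148539/94864 ≈ -1.5658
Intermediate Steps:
G(C, A) = A*C
h(W, b) = (W - 3*b)**2 (h(W, b) = (b*(-3) + W)**2 = (-3*b + W)**2 = (W - 3*b)**2)
-2243/h(11, -22) + k(26)/(F(0)*4 - 32) = -2243/(11 - 3*(-22))**2 + 38/(0*4 - 32) = -2243/(11 + 66)**2 + 38/(0 - 32) = -2243/(77**2) + 38/(-32) = -2243/5929 + 38*(-1/32) = -2243*1/5929 - 19/16 = -2243/5929 - 19/16 = -148539/94864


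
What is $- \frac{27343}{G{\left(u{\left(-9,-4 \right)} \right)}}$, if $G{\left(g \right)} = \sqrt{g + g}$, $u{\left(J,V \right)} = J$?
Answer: $\frac{27343 i \sqrt{2}}{6} \approx 6444.8 i$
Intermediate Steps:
$G{\left(g \right)} = \sqrt{2} \sqrt{g}$ ($G{\left(g \right)} = \sqrt{2 g} = \sqrt{2} \sqrt{g}$)
$- \frac{27343}{G{\left(u{\left(-9,-4 \right)} \right)}} = - \frac{27343}{\sqrt{2} \sqrt{-9}} = - \frac{27343}{\sqrt{2} \cdot 3 i} = - \frac{27343}{3 i \sqrt{2}} = - 27343 \left(- \frac{i \sqrt{2}}{6}\right) = \frac{27343 i \sqrt{2}}{6}$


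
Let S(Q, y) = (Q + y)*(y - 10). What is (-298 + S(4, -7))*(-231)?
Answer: 57057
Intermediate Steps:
S(Q, y) = (-10 + y)*(Q + y) (S(Q, y) = (Q + y)*(-10 + y) = (-10 + y)*(Q + y))
(-298 + S(4, -7))*(-231) = (-298 + ((-7)² - 10*4 - 10*(-7) + 4*(-7)))*(-231) = (-298 + (49 - 40 + 70 - 28))*(-231) = (-298 + 51)*(-231) = -247*(-231) = 57057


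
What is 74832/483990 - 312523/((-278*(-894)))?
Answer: -22109976691/20047833780 ≈ -1.1029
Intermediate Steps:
74832/483990 - 312523/((-278*(-894))) = 74832*(1/483990) - 312523/248532 = 12472/80665 - 312523*1/248532 = 12472/80665 - 312523/248532 = -22109976691/20047833780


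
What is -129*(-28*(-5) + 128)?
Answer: -34572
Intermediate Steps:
-129*(-28*(-5) + 128) = -129*(140 + 128) = -129*268 = -34572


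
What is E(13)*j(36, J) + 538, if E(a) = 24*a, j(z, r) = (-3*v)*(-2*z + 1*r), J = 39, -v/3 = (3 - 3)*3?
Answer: 538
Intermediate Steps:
v = 0 (v = -3*(3 - 3)*3 = -0*3 = -3*0 = 0)
j(z, r) = 0 (j(z, r) = (-3*0)*(-2*z + 1*r) = 0*(-2*z + r) = 0*(r - 2*z) = 0)
E(13)*j(36, J) + 538 = (24*13)*0 + 538 = 312*0 + 538 = 0 + 538 = 538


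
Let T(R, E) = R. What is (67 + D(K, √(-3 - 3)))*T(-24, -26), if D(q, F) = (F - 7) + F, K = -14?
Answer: -1440 - 48*I*√6 ≈ -1440.0 - 117.58*I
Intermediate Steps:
D(q, F) = -7 + 2*F (D(q, F) = (-7 + F) + F = -7 + 2*F)
(67 + D(K, √(-3 - 3)))*T(-24, -26) = (67 + (-7 + 2*√(-3 - 3)))*(-24) = (67 + (-7 + 2*√(-6)))*(-24) = (67 + (-7 + 2*(I*√6)))*(-24) = (67 + (-7 + 2*I*√6))*(-24) = (60 + 2*I*√6)*(-24) = -1440 - 48*I*√6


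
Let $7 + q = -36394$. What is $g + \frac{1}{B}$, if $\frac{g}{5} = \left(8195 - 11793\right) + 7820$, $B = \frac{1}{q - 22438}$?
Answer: $-37729$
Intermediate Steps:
$q = -36401$ ($q = -7 - 36394 = -36401$)
$B = - \frac{1}{58839}$ ($B = \frac{1}{-36401 - 22438} = \frac{1}{-58839} = - \frac{1}{58839} \approx -1.6996 \cdot 10^{-5}$)
$g = 21110$ ($g = 5 \left(\left(8195 - 11793\right) + 7820\right) = 5 \left(-3598 + 7820\right) = 5 \cdot 4222 = 21110$)
$g + \frac{1}{B} = 21110 + \frac{1}{- \frac{1}{58839}} = 21110 - 58839 = -37729$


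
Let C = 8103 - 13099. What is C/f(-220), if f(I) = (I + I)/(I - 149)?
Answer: -460881/110 ≈ -4189.8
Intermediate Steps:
f(I) = 2*I/(-149 + I) (f(I) = (2*I)/(-149 + I) = 2*I/(-149 + I))
C = -4996
C/f(-220) = -4996/(2*(-220)/(-149 - 220)) = -4996/(2*(-220)/(-369)) = -4996/(2*(-220)*(-1/369)) = -4996/440/369 = -4996*369/440 = -460881/110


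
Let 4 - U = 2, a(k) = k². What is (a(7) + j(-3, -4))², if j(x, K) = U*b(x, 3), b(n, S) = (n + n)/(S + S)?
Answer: 2209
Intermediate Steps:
U = 2 (U = 4 - 1*2 = 4 - 2 = 2)
b(n, S) = n/S (b(n, S) = (2*n)/((2*S)) = (2*n)*(1/(2*S)) = n/S)
j(x, K) = 2*x/3 (j(x, K) = 2*(x/3) = 2*x/3)
(a(7) + j(-3, -4))² = (7² + (⅔)*(-3))² = (49 - 2)² = 47² = 2209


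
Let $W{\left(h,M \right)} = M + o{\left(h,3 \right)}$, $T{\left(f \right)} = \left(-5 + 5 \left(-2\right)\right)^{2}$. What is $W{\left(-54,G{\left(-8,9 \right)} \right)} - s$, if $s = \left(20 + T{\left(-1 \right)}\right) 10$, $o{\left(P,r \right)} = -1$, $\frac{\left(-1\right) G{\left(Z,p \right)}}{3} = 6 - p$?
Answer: $-2442$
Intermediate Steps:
$G{\left(Z,p \right)} = -18 + 3 p$ ($G{\left(Z,p \right)} = - 3 \left(6 - p\right) = -18 + 3 p$)
$T{\left(f \right)} = 225$ ($T{\left(f \right)} = \left(-5 - 10\right)^{2} = \left(-15\right)^{2} = 225$)
$W{\left(h,M \right)} = -1 + M$ ($W{\left(h,M \right)} = M - 1 = -1 + M$)
$s = 2450$ ($s = \left(20 + 225\right) 10 = 245 \cdot 10 = 2450$)
$W{\left(-54,G{\left(-8,9 \right)} \right)} - s = \left(-1 + \left(-18 + 3 \cdot 9\right)\right) - 2450 = \left(-1 + \left(-18 + 27\right)\right) - 2450 = \left(-1 + 9\right) - 2450 = 8 - 2450 = -2442$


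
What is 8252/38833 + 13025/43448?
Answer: 864332721/1687216184 ≈ 0.51228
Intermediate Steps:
8252/38833 + 13025/43448 = 864332721/1687216184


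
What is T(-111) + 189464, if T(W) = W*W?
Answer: 201785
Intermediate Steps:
T(W) = W²
T(-111) + 189464 = (-111)² + 189464 = 12321 + 189464 = 201785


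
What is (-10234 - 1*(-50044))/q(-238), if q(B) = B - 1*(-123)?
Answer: -7962/23 ≈ -346.17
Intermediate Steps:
q(B) = 123 + B (q(B) = B + 123 = 123 + B)
(-10234 - 1*(-50044))/q(-238) = (-10234 - 1*(-50044))/(123 - 238) = (-10234 + 50044)/(-115) = 39810*(-1/115) = -7962/23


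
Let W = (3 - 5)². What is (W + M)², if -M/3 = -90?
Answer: 75076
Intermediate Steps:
M = 270 (M = -3*(-90) = 270)
W = 4 (W = (-2)² = 4)
(W + M)² = (4 + 270)² = 274² = 75076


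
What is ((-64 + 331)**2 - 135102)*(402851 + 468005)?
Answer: -55571933928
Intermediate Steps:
((-64 + 331)**2 - 135102)*(402851 + 468005) = (267**2 - 135102)*870856 = (71289 - 135102)*870856 = -63813*870856 = -55571933928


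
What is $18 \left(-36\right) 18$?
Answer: $-11664$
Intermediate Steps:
$18 \left(-36\right) 18 = \left(-648\right) 18 = -11664$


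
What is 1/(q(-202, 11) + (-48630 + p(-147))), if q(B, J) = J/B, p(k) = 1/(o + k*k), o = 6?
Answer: -4366230/212330002463 ≈ -2.0563e-5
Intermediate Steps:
p(k) = 1/(6 + k²) (p(k) = 1/(6 + k*k) = 1/(6 + k²))
1/(q(-202, 11) + (-48630 + p(-147))) = 1/(11/(-202) + (-48630 + 1/(6 + (-147)²))) = 1/(11*(-1/202) + (-48630 + 1/(6 + 21609))) = 1/(-11/202 + (-48630 + 1/21615)) = 1/(-11/202 - 1051137449/21615) = 1/(-212330002463/4366230) = -4366230/212330002463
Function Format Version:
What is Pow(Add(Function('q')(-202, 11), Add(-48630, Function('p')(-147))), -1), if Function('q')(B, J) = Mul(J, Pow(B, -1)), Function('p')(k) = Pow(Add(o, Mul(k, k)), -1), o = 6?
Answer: Rational(-4366230, 212330002463) ≈ -2.0563e-5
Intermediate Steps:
Function('p')(k) = Pow(Add(6, Pow(k, 2)), -1) (Function('p')(k) = Pow(Add(6, Mul(k, k)), -1) = Pow(Add(6, Pow(k, 2)), -1))
Pow(Add(Function('q')(-202, 11), Add(-48630, Function('p')(-147))), -1) = Pow(Add(Mul(11, Pow(-202, -1)), Add(-48630, Pow(Add(6, Pow(-147, 2)), -1))), -1) = Pow(Add(Mul(11, Rational(-1, 202)), Add(-48630, Pow(Add(6, 21609), -1))), -1) = Pow(Add(Rational(-11, 202), Add(-48630, Pow(21615, -1))), -1) = Pow(Add(Rational(-11, 202), Add(-48630, Rational(1, 21615))), -1) = Pow(Add(Rational(-11, 202), Rational(-1051137449, 21615)), -1) = Pow(Rational(-212330002463, 4366230), -1) = Rational(-4366230, 212330002463)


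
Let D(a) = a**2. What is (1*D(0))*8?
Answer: 0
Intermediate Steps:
(1*D(0))*8 = (1*0**2)*8 = (1*0)*8 = 0*8 = 0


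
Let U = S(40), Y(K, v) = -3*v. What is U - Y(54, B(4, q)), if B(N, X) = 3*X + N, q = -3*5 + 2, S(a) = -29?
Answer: -134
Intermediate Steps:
q = -13 (q = -15 + 2 = -13)
B(N, X) = N + 3*X
U = -29
U - Y(54, B(4, q)) = -29 - (-3)*(4 + 3*(-13)) = -29 - (-3)*(4 - 39) = -29 - (-3)*(-35) = -29 - 1*105 = -29 - 105 = -134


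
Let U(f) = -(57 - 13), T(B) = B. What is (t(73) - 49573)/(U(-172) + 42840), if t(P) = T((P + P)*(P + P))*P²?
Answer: 8734107/3292 ≈ 2653.1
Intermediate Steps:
t(P) = 4*P⁴ (t(P) = ((P + P)*(P + P))*P² = ((2*P)*(2*P))*P² = (4*P²)*P² = 4*P⁴)
U(f) = -44 (U(f) = -1*44 = -44)
(t(73) - 49573)/(U(-172) + 42840) = (4*73⁴ - 49573)/(-44 + 42840) = (4*28398241 - 49573)/42796 = (113592964 - 49573)*(1/42796) = 113543391*(1/42796) = 8734107/3292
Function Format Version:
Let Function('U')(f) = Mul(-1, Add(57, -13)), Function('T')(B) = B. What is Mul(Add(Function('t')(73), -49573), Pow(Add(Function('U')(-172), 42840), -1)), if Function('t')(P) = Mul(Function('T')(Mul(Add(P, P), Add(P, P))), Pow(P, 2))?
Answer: Rational(8734107, 3292) ≈ 2653.1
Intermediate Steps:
Function('t')(P) = Mul(4, Pow(P, 4)) (Function('t')(P) = Mul(Mul(Add(P, P), Add(P, P)), Pow(P, 2)) = Mul(Mul(Mul(2, P), Mul(2, P)), Pow(P, 2)) = Mul(Mul(4, Pow(P, 2)), Pow(P, 2)) = Mul(4, Pow(P, 4)))
Function('U')(f) = -44 (Function('U')(f) = Mul(-1, 44) = -44)
Mul(Add(Function('t')(73), -49573), Pow(Add(Function('U')(-172), 42840), -1)) = Mul(Add(Mul(4, Pow(73, 4)), -49573), Pow(Add(-44, 42840), -1)) = Mul(Add(Mul(4, 28398241), -49573), Pow(42796, -1)) = Mul(Add(113592964, -49573), Rational(1, 42796)) = Mul(113543391, Rational(1, 42796)) = Rational(8734107, 3292)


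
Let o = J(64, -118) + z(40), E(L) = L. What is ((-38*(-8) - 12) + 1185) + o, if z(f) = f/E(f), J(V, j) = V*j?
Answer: -6074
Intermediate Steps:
z(f) = 1 (z(f) = f/f = 1)
o = -7551 (o = 64*(-118) + 1 = -7552 + 1 = -7551)
((-38*(-8) - 12) + 1185) + o = ((-38*(-8) - 12) + 1185) - 7551 = ((304 - 12) + 1185) - 7551 = (292 + 1185) - 7551 = 1477 - 7551 = -6074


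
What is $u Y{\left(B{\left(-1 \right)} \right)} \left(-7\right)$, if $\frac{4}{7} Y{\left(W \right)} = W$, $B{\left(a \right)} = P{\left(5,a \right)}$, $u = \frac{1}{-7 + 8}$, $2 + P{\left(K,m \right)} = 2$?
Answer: $0$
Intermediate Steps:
$P{\left(K,m \right)} = 0$ ($P{\left(K,m \right)} = -2 + 2 = 0$)
$u = 1$ ($u = 1^{-1} = 1$)
$B{\left(a \right)} = 0$
$Y{\left(W \right)} = \frac{7 W}{4}$
$u Y{\left(B{\left(-1 \right)} \right)} \left(-7\right) = 1 \cdot \frac{7}{4} \cdot 0 \left(-7\right) = 1 \cdot 0 \left(-7\right) = 0 \left(-7\right) = 0$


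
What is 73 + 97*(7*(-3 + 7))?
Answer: 2789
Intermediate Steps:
73 + 97*(7*(-3 + 7)) = 73 + 97*(7*4) = 73 + 97*28 = 73 + 2716 = 2789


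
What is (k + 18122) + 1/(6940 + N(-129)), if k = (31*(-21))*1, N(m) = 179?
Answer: 124376050/7119 ≈ 17471.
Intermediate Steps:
k = -651 (k = -651*1 = -651)
(k + 18122) + 1/(6940 + N(-129)) = (-651 + 18122) + 1/(6940 + 179) = 17471 + 1/7119 = 124376050/7119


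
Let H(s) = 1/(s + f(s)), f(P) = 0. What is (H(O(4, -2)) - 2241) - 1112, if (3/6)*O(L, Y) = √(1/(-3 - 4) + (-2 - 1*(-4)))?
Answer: -3353 + √91/26 ≈ -3352.6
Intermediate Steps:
O(L, Y) = 2*√91/7 (O(L, Y) = 2*√(1/(-3 - 4) + (-2 - 1*(-4))) = 2*√(1/(-7) + (-2 + 4)) = 2*√(-⅐ + 2) = 2*√(13/7) = 2*(√91/7) = 2*√91/7)
H(s) = 1/s (H(s) = 1/(s + 0) = 1/s)
(H(O(4, -2)) - 2241) - 1112 = (1/(2*√91/7) - 2241) - 1112 = (√91/26 - 2241) - 1112 = (-2241 + √91/26) - 1112 = -3353 + √91/26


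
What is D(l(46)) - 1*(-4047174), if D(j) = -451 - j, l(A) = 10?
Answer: 4046713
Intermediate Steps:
D(l(46)) - 1*(-4047174) = (-451 - 1*10) - 1*(-4047174) = (-451 - 10) + 4047174 = -461 + 4047174 = 4046713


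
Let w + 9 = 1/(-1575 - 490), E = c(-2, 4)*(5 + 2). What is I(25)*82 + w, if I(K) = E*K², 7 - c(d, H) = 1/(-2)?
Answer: 5556122039/2065 ≈ 2.6906e+6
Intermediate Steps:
c(d, H) = 15/2 (c(d, H) = 7 - 1/(-2) = 7 - 1*(-½) = 7 + ½ = 15/2)
E = 105/2 (E = 15*(5 + 2)/2 = (15/2)*7 = 105/2 ≈ 52.500)
w = -18586/2065 (w = -9 + 1/(-1575 - 490) = -9 + 1/(-2065) = -9 - 1/2065 = -18586/2065 ≈ -9.0005)
I(K) = 105*K²/2
I(25)*82 + w = ((105/2)*25²)*82 - 18586/2065 = ((105/2)*625)*82 - 18586/2065 = (65625/2)*82 - 18586/2065 = 2690625 - 18586/2065 = 5556122039/2065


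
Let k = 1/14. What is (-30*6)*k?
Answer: -90/7 ≈ -12.857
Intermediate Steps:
k = 1/14 ≈ 0.071429
(-30*6)*k = -30*6*(1/14) = -180*1/14 = -90/7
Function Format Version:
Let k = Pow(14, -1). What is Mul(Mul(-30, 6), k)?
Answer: Rational(-90, 7) ≈ -12.857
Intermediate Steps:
k = Rational(1, 14) ≈ 0.071429
Mul(Mul(-30, 6), k) = Mul(Mul(-30, 6), Rational(1, 14)) = Mul(-180, Rational(1, 14)) = Rational(-90, 7)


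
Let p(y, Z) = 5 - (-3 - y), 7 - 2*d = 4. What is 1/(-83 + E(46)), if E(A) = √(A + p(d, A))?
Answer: -166/13667 - √222/13667 ≈ -0.013236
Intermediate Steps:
d = 3/2 (d = 7/2 - ½*4 = 7/2 - 2 = 3/2 ≈ 1.5000)
p(y, Z) = 8 + y (p(y, Z) = 5 + (3 + y) = 8 + y)
E(A) = √(19/2 + A) (E(A) = √(A + (8 + 3/2)) = √(A + 19/2) = √(19/2 + A))
1/(-83 + E(46)) = 1/(-83 + √(38 + 4*46)/2) = 1/(-83 + √(38 + 184)/2) = 1/(-83 + √222/2)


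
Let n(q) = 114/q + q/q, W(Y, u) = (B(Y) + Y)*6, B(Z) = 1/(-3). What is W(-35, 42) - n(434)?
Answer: -46278/217 ≈ -213.26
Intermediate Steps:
B(Z) = -1/3
W(Y, u) = -2 + 6*Y (W(Y, u) = (-1/3 + Y)*6 = -2 + 6*Y)
n(q) = 1 + 114/q (n(q) = 114/q + 1 = 1 + 114/q)
W(-35, 42) - n(434) = (-2 + 6*(-35)) - (114 + 434)/434 = (-2 - 210) - 548/434 = -212 - 1*274/217 = -212 - 274/217 = -46278/217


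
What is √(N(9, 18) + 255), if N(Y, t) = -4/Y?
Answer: √2291/3 ≈ 15.955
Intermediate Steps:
√(N(9, 18) + 255) = √(-4/9 + 255) = √(2291/9) = √2291/3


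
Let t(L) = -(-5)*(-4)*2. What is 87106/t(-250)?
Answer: -43553/20 ≈ -2177.6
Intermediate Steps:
t(L) = -40 (t(L) = -5*4*2 = -20*2 = -40)
87106/t(-250) = 87106/(-40) = 87106*(-1/40) = -43553/20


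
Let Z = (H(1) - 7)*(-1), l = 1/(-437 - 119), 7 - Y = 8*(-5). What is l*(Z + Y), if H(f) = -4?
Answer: -29/278 ≈ -0.10432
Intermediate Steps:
Y = 47 (Y = 7 - 8*(-5) = 7 - 1*(-40) = 7 + 40 = 47)
l = -1/556 (l = 1/(-556) = -1/556 ≈ -0.0017986)
Z = 11 (Z = (-4 - 7)*(-1) = -11*(-1) = 11)
l*(Z + Y) = -(11 + 47)/556 = -1/556*58 = -29/278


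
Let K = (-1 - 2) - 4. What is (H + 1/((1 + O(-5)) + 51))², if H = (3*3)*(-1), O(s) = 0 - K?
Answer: 280900/3481 ≈ 80.695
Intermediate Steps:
K = -7 (K = -3 - 4 = -7)
O(s) = 7 (O(s) = 0 - 1*(-7) = 0 + 7 = 7)
H = -9 (H = 9*(-1) = -9)
(H + 1/((1 + O(-5)) + 51))² = (-9 + 1/((1 + 7) + 51))² = (-9 + 1/(8 + 51))² = (-9 + 1/59)² = (-530/59)² = 280900/3481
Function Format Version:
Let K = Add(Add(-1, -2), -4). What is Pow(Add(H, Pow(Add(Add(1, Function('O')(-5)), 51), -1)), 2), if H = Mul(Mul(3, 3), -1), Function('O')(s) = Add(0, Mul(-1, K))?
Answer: Rational(280900, 3481) ≈ 80.695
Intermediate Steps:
K = -7 (K = Add(-3, -4) = -7)
Function('O')(s) = 7 (Function('O')(s) = Add(0, Mul(-1, -7)) = Add(0, 7) = 7)
H = -9 (H = Mul(9, -1) = -9)
Pow(Add(H, Pow(Add(Add(1, Function('O')(-5)), 51), -1)), 2) = Pow(Add(-9, Pow(Add(Add(1, 7), 51), -1)), 2) = Pow(Add(-9, Pow(Add(8, 51), -1)), 2) = Pow(Add(-9, Pow(59, -1)), 2) = Pow(Add(-9, Rational(1, 59)), 2) = Pow(Rational(-530, 59), 2) = Rational(280900, 3481)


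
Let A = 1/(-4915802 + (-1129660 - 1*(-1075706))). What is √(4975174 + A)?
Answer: 3*√3413311365688454153/2484878 ≈ 2230.5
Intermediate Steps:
A = -1/4969756 (A = 1/(-4915802 + (-1129660 + 1075706)) = 1/(-4915802 - 53954) = 1/(-4969756) = -1/4969756 ≈ -2.0122e-7)
√(4975174 + A) = √(4975174 - 1/4969756) = √(24725400837543/4969756) = 3*√3413311365688454153/2484878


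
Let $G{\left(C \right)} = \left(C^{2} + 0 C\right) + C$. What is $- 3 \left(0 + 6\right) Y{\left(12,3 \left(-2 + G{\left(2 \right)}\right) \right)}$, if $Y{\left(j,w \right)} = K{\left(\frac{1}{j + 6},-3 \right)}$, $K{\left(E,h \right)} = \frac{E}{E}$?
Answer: $-18$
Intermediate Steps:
$G{\left(C \right)} = C + C^{2}$ ($G{\left(C \right)} = \left(C^{2} + 0\right) + C = C^{2} + C = C + C^{2}$)
$K{\left(E,h \right)} = 1$
$Y{\left(j,w \right)} = 1$
$- 3 \left(0 + 6\right) Y{\left(12,3 \left(-2 + G{\left(2 \right)}\right) \right)} = - 3 \left(0 + 6\right) 1 = \left(-3\right) 6 \cdot 1 = \left(-18\right) 1 = -18$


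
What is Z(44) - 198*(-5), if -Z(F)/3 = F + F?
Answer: 726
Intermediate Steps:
Z(F) = -6*F (Z(F) = -3*(F + F) = -6*F)
Z(44) - 198*(-5) = -6*44 - 198*(-5) = -264 + 990 = 726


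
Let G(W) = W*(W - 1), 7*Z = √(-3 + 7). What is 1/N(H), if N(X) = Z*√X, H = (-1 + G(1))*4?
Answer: -7*I/4 ≈ -1.75*I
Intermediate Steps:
Z = 2/7 (Z = √(-3 + 7)/7 = √4/7 = (⅐)*2 = 2/7 ≈ 0.28571)
G(W) = W*(-1 + W)
H = -4 (H = (-1 + 1*(-1 + 1))*4 = (-1 + 1*0)*4 = (-1 + 0)*4 = -1*4 = -4)
N(X) = 2*√X/7
1/N(H) = 1/(2*√(-4)/7) = 1/(2*(2*I)/7) = 1/(4*I/7) = -7*I/4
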